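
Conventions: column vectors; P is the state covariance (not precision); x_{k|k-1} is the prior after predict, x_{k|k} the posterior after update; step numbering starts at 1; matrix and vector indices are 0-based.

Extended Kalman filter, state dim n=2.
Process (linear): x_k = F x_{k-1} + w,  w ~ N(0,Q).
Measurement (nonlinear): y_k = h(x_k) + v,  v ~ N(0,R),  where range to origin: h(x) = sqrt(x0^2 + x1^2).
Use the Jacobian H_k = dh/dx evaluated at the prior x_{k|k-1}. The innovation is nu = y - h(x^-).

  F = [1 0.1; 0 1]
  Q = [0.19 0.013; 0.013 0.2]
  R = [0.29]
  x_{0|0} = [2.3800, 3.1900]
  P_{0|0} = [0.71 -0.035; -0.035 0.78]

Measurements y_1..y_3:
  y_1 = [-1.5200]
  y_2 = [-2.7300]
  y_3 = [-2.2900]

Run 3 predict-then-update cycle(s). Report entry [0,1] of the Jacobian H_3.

step 1: x^-=[2.6990, 3.1900]  P^-=[0.9008 0.0560; 0.0560 0.9800]  H_jac=[0.6459 0.7634]  S=[1.2922]  K=[0.4834; 0.6070]  nu=[-5.6986]  x^+=[-0.0555, -0.2689]  P^+=[0.5989 -0.3231; -0.3231 0.5039]
step 2: x^-=[-0.0823, -0.2689]  P^-=[0.7293 -0.2597; -0.2597 0.7039]  H_jac=[-0.2928 -0.9562]  S=[0.8507]  K=[0.0408; -0.7018]  nu=[-3.0112]  x^+=[-0.2054, 1.8445]  P^+=[0.7279 -0.2353; -0.2353 0.2849]
step 3: x^-=[-0.0209, 1.8445]  P^-=[0.8737 -0.1938; -0.1938 0.4849]  H_jac=[-0.0113 0.9999]  S=[0.7794]  K=[-0.2614; 0.6250]  nu=[-4.1346]  x^+=[1.0598, -0.7396]  P^+=[0.8204 -0.0665; -0.0665 0.1805]

H_jac[0,1] = 0.9999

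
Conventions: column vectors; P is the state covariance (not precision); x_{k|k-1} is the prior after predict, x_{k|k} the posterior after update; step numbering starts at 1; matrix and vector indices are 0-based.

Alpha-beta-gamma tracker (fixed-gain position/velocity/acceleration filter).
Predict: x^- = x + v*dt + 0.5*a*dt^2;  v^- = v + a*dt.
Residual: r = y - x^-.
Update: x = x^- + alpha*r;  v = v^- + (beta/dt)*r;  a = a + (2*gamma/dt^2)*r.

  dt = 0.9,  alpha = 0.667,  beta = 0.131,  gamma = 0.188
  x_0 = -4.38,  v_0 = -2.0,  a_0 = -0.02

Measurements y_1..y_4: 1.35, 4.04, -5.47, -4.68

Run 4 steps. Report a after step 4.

a_post = -4.4313

step 1: x_pred=-6.1881  r=7.5381  x^+=-1.1602  v^+=-0.9208  a^+=3.4792
step 2: x_pred=-0.5798  r=4.6198  x^+=2.5016  v^+=2.8829  a^+=5.6237
step 3: x_pred=7.3738  r=-12.8438  x^+=-1.1930  v^+=6.0747  a^+=-0.3384
step 4: x_pred=4.1372  r=-8.8172  x^+=-1.7439  v^+=4.4868  a^+=-4.4313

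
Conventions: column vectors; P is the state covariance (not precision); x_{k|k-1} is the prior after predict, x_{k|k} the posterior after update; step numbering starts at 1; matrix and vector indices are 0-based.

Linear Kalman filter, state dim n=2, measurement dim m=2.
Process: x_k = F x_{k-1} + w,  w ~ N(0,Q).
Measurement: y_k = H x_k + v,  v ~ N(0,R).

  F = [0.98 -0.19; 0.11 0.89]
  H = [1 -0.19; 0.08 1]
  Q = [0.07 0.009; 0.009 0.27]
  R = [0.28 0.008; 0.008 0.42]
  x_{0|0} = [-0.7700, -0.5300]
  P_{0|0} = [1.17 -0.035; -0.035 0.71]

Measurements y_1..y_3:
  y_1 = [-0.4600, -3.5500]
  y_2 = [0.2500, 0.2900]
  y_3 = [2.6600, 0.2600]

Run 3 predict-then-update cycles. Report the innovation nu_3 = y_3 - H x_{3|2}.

innov = [2.4426, 1.0932]

step 1: x^-=[-0.6539, -0.5564]  P^-=[1.2323 -0.0147; -0.0147 0.8397]  S=[1.5482 -0.0675; -0.0675 1.2652]  K=[0.8025 0.1091; -0.0839 0.6583]  nu=[0.0882, -2.9413]  x^+=[-0.9039, -2.5000]  P^+=[0.2320 0.0337; 0.0337 0.2731]
step 2: x^-=[-0.4109, -2.3244]  P^-=[0.2901 0.0165; 0.0165 0.4957]  S=[0.5817 -0.0467; -0.0467 0.9202]  K=[0.4988 0.0685; -0.0905 0.5355]  nu=[0.2192, 2.6473]  x^+=[-0.1202, -0.9265]  P^+=[0.1442 0.0212; 0.0212 0.2225]
step 3: x^-=[0.0582, -0.8378]  P^-=[0.2087 0.0050; 0.0050 0.4521]  S=[0.5031 -0.0563; -0.0563 0.8743]  K=[0.4187 0.0518; -0.1037 0.5109]  nu=[2.4426, 1.0932]  x^+=[1.1374, -0.5325]  P^+=[0.1206 0.0154; 0.0154 0.2125]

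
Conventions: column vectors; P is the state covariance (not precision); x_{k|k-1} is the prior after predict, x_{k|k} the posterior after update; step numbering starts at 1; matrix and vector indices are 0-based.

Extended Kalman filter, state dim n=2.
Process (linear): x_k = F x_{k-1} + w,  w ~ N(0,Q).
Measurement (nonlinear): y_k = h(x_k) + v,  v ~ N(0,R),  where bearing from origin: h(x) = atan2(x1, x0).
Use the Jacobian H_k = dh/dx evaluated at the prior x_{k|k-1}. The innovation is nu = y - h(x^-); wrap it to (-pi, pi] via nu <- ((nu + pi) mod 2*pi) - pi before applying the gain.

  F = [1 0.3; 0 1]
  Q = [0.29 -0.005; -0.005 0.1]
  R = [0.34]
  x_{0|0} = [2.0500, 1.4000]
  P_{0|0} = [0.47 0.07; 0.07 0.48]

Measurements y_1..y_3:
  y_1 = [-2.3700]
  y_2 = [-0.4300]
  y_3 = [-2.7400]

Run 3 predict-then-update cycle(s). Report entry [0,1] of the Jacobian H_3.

H_jac[0,1] = 0.3204

step 1: x^-=[2.4700, 1.4000]  P^-=[0.8452 0.2090; 0.2090 0.5800]  H_jac=[-0.1737 0.3064]  S=[0.3977]  K=[-0.2081; 0.3556]  nu=[-2.8857]  x^+=[3.0704, 0.3739]  P^+=[0.8280 0.2384; 0.2384 0.5297]
step 2: x^-=[3.1826, 0.3739]  P^-=[1.3087 0.3923; 0.3923 0.6297]  H_jac=[-0.0364 0.3099]  S=[0.3934]  K=[0.1880; 0.4598]  nu=[-0.5469]  x^+=[3.0798, 0.1224]  P^+=[1.2948 0.3583; 0.3583 0.5465]
step 3: x^-=[3.1165, 0.1224]  P^-=[1.8490 0.5173; 0.5173 0.6465]  H_jac=[-0.0126 0.3204]  S=[0.4025]  K=[0.3540; 0.4985]  nu=[-2.7792]  x^+=[2.1327, -1.2630]  P^+=[1.7986 0.4463; 0.4463 0.5465]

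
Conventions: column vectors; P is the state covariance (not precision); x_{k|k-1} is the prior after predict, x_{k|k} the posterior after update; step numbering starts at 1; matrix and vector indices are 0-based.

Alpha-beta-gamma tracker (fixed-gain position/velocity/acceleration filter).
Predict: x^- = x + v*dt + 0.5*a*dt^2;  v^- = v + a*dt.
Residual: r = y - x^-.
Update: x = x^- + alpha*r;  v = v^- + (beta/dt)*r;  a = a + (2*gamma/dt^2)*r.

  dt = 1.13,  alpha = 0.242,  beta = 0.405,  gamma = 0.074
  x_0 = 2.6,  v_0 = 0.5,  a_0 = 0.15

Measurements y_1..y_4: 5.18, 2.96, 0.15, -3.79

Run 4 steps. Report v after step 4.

v_post = -4.1694

step 1: x_pred=3.2608  r=1.9192  x^+=3.7252  v^+=1.3574  a^+=0.3725
step 2: x_pred=5.4968  r=-2.5368  x^+=4.8829  v^+=0.8690  a^+=0.0784
step 3: x_pred=5.9150  r=-5.7650  x^+=4.5199  v^+=-1.1086  a^+=-0.5898
step 4: x_pred=2.8906  r=-6.6806  x^+=1.2739  v^+=-4.1694  a^+=-1.3641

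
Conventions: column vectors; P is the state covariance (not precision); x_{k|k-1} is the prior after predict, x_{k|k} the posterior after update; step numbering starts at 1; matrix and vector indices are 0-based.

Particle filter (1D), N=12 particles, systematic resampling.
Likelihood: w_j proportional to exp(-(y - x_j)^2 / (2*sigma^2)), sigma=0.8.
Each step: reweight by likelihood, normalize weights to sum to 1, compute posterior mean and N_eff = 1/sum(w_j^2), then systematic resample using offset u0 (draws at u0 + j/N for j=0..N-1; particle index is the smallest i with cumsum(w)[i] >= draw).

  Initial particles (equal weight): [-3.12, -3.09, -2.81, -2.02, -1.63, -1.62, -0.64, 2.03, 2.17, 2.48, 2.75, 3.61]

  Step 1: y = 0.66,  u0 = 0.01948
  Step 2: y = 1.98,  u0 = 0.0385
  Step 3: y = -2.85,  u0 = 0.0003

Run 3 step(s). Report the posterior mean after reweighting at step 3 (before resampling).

step 1: w=[0.0000, 0.0000, 0.0001, 0.0045, 0.0204, 0.0212, 0.3284, 0.2838, 0.2071, 0.0925, 0.0405, 0.0014]  mean=1.0840  Neff=4.1255  idx=[4, 6, 6, 6, 6, 7, 7, 7, 8, 8, 8, 9]
step 2: w=[0.0000, 0.0007, 0.0007, 0.0007, 0.0007, 0.1478, 0.1478, 0.1478, 0.1440, 0.1440, 0.1440, 0.1218]  mean=2.1379  Neff=7.0134  idx=[5, 5, 6, 6, 7, 8, 8, 9, 9, 10, 10, 11]
step 3: w=[0.1417, 0.1417, 0.1417, 0.1417, 0.1417, 0.0480, 0.0480, 0.0480, 0.0480, 0.0480, 0.0480, 0.0039]  mean=2.0721  Neff=8.7603  idx=[0, 0, 1, 1, 2, 2, 3, 4, 4, 5, 7, 9]

post_mean = 2.0721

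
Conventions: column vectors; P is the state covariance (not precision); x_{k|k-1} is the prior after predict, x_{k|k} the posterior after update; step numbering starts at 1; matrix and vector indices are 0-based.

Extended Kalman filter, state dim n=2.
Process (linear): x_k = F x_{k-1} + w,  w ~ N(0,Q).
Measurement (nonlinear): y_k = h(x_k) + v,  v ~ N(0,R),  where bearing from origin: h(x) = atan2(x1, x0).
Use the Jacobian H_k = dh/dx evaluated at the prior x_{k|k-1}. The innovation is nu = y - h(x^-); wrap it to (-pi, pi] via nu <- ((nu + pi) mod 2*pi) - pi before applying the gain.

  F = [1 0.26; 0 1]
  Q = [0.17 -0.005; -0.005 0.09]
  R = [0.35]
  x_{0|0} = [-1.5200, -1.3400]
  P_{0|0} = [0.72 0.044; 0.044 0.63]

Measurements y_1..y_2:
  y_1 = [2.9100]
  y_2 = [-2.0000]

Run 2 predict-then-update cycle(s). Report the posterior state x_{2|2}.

x_post = [-2.3942, -1.3188]

step 1: x^-=[-1.8684, -1.3400]  P^-=[0.9555 0.2028; 0.2028 0.7200]  H_jac=[0.2535 -0.3534]  S=[0.4650]  K=[0.3667; -0.4367]  nu=[-0.8538]  x^+=[-2.1815, -0.9672]  P^+=[0.8929 0.2773; 0.2773 0.6313]
step 2: x^-=[-2.4329, -0.9672]  P^-=[1.2498 0.4364; 0.4364 0.7213]  H_jac=[0.1411 -0.3549]  S=[0.4220]  K=[0.0508; -0.4607]  nu=[0.7632]  x^+=[-2.3942, -1.3188]  P^+=[1.2487 0.4463; 0.4463 0.6317]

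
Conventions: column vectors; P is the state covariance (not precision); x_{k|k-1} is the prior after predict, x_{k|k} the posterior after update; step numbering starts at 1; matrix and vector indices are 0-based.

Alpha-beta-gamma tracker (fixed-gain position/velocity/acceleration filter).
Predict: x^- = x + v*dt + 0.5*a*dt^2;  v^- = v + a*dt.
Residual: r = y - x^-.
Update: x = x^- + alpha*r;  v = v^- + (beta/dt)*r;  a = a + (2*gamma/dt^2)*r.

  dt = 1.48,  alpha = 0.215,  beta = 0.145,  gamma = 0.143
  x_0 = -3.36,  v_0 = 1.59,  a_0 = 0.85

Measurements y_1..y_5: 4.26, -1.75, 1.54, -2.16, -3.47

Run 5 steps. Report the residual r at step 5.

step 1: x_pred=-0.0759  r=4.3359  x^+=0.8563  v^+=3.2728  a^+=1.4161
step 2: x_pred=7.2510  r=-9.0010  x^+=5.3158  v^+=4.4868  a^+=0.2409
step 3: x_pred=12.2201  r=-10.6801  x^+=9.9239  v^+=3.7970  a^+=-1.1536
step 4: x_pred=14.2799  r=-16.4399  x^+=10.7453  v^+=0.4789  a^+=-3.3002
step 5: x_pred=7.8398  r=-11.3098  x^+=5.4082  v^+=-5.5134  a^+=-4.7769

resid = -11.3098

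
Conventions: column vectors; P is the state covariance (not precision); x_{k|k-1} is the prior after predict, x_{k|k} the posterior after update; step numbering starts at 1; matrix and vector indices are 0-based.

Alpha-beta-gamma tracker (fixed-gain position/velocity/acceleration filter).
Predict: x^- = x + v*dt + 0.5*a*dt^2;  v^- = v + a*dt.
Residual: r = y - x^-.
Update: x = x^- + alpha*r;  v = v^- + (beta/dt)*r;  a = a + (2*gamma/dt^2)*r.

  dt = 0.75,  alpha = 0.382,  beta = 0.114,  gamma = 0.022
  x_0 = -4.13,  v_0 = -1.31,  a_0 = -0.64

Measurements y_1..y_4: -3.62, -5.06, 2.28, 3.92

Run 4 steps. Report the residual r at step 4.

step 1: x_pred=-5.2925  r=1.6725  x^+=-4.6536  v^+=-1.5358  a^+=-0.5092
step 2: x_pred=-5.9486  r=0.8886  x^+=-5.6092  v^+=-1.7826  a^+=-0.4397
step 3: x_pred=-7.0698  r=9.3498  x^+=-3.4982  v^+=-0.6912  a^+=0.2917
step 4: x_pred=-3.9345  r=7.8545  x^+=-0.9341  v^+=0.7215  a^+=0.9061

resid = 7.8545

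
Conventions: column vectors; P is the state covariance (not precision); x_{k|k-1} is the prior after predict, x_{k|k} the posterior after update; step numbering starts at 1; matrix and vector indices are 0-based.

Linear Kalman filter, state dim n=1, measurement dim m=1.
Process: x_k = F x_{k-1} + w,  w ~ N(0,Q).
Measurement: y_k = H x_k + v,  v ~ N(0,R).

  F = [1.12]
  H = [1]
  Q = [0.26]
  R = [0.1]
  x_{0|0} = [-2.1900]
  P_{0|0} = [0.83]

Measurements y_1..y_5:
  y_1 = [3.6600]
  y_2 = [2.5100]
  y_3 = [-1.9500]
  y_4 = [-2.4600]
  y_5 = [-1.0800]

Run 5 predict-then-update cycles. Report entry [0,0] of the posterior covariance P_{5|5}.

P_post[0,0] = 0.0782

step 1: x^-=[-2.4528]  P^-=[1.3012]  S=[1.4012]  K=[0.9286]  nu=[6.1128]  x^+=[3.2237]  P^+=[0.0929]
step 2: x^-=[3.6106]  P^-=[0.3765]  S=[0.4765]  K=[0.7901]  nu=[-1.1006]  x^+=[2.7410]  P^+=[0.0790]
step 3: x^-=[3.0699]  P^-=[0.3591]  S=[0.4591]  K=[0.7822]  nu=[-5.0199]  x^+=[-0.8566]  P^+=[0.0782]
step 4: x^-=[-0.9594]  P^-=[0.3581]  S=[0.4581]  K=[0.7817]  nu=[-1.5006]  x^+=[-2.1324]  P^+=[0.0782]
step 5: x^-=[-2.3883]  P^-=[0.3581]  S=[0.4581]  K=[0.7817]  nu=[1.3083]  x^+=[-1.3656]  P^+=[0.0782]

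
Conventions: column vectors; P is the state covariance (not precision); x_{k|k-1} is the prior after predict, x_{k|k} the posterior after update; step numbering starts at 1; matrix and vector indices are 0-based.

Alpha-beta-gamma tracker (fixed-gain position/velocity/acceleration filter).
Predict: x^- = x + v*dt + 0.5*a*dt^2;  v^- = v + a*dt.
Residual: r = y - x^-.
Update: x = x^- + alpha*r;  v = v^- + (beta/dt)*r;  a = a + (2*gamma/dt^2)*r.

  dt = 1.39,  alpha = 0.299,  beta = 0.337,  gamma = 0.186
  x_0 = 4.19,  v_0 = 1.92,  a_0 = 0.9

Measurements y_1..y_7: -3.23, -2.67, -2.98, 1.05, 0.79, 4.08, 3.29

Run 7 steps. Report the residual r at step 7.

step 1: x_pred=7.7282  r=-10.9582  x^+=4.4517  v^+=0.5142  a^+=-1.2099
step 2: x_pred=3.9977  r=-6.6677  x^+=2.0041  v^+=-2.7841  a^+=-2.4936
step 3: x_pred=-4.2748  r=1.2948  x^+=-3.8876  v^+=-5.9363  a^+=-2.2444
step 4: x_pred=-14.3072  r=15.3572  x^+=-9.7154  v^+=-5.3327  a^+=0.7125
step 5: x_pred=-16.4395  r=17.2295  x^+=-11.2879  v^+=-0.1651  a^+=4.0298
step 6: x_pred=-7.6244  r=11.7044  x^+=-4.1248  v^+=8.2740  a^+=6.2833
step 7: x_pred=13.4461  r=-10.1561  x^+=10.4094  v^+=14.5455  a^+=4.3279

resid = -10.1561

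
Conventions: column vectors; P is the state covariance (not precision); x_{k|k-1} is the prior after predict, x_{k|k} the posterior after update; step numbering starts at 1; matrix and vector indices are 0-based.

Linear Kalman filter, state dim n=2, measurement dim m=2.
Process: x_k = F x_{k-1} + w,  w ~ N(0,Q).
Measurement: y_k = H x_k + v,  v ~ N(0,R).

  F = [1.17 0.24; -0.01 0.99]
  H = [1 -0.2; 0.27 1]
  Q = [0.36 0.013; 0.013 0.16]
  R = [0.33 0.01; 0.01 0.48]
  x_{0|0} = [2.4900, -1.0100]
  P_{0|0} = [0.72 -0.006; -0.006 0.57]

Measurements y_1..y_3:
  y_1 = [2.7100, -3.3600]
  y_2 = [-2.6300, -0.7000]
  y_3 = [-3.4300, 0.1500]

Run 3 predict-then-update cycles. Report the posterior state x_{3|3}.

step 1: x^-=[2.6709, -1.0248]  P^-=[1.3751 0.1331; 0.1331 0.7188]  S=[1.6806 0.3634; 0.3634 1.3709]  K=[0.7668 0.1646; -0.1330 0.5858]  nu=[-0.1659, -3.0563]  x^+=[2.0405, -2.7932]  P^+=[0.2581 0.0170; 0.0170 0.2753]
step 2: x^-=[1.7171, -2.7857]  P^-=[0.7387 0.0950; 0.0950 0.4295]  S=[1.0479 0.2135; 0.2135 1.0147]  K=[0.6558 0.1523; -0.0863 0.4667]  nu=[-4.9042, 1.6220]  x^+=[-1.2521, -1.6051]  P^+=[0.2219 0.0197; 0.0197 0.2178]
step 3: x^-=[-1.8502, -1.5765]  P^-=[0.6874 0.0850; 0.0850 0.3731]  S=[0.9983 0.2014; 0.2014 0.9491]  K=[0.6415 0.1490; -0.0771 0.4337]  nu=[-1.8951, 2.2261]  x^+=[-2.7342, -0.4651]  P^+=[0.2170 0.0193; 0.0193 0.2022]

x_post = [-2.7342, -0.4651]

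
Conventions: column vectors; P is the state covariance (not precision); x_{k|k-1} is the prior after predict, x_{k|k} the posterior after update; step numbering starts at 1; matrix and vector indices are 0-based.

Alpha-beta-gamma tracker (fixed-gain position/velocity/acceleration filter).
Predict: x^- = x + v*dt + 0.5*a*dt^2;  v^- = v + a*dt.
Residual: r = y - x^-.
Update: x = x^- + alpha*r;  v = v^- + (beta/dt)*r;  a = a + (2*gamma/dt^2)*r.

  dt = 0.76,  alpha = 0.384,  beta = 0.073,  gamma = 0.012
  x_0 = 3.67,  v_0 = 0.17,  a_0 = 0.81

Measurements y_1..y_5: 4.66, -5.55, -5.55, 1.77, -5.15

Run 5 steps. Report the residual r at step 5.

resid = -5.5244

step 1: x_pred=4.0331  r=0.6269  x^+=4.2738  v^+=0.8458  a^+=0.8360
step 2: x_pred=5.1581  r=-10.7081  x^+=1.0462  v^+=0.4527  a^+=0.3911
step 3: x_pred=1.5032  r=-7.0532  x^+=-1.2052  v^+=0.0724  a^+=0.0980
step 4: x_pred=-1.1219  r=2.8919  x^+=-0.0114  v^+=0.4247  a^+=0.2182
step 5: x_pred=0.3744  r=-5.5244  x^+=-1.7470  v^+=0.0599  a^+=-0.0113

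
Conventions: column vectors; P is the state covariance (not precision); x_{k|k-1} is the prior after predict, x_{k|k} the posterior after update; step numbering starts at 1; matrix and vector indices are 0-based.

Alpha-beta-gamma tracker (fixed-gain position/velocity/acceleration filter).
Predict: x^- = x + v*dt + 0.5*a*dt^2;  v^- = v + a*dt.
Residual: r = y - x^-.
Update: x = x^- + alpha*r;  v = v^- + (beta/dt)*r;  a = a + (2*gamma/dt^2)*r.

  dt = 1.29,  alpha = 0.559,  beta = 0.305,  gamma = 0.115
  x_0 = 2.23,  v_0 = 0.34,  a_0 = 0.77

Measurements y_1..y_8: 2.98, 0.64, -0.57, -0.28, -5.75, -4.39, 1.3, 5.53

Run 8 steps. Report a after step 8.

a_post = 2.6007

step 1: x_pred=3.3093  r=-0.3293  x^+=3.1252  v^+=1.2554  a^+=0.7245
step 2: x_pred=5.3476  r=-4.7076  x^+=2.7160  v^+=1.0770  a^+=0.0738
step 3: x_pred=4.1668  r=-4.7368  x^+=1.5189  v^+=0.0523  a^+=-0.5808
step 4: x_pred=1.1031  r=-1.3831  x^+=0.3300  v^+=-1.0240  a^+=-0.7720
step 5: x_pred=-1.6333  r=-4.1167  x^+=-3.9345  v^+=-2.9932  a^+=-1.3410
step 6: x_pred=-8.9115  r=4.5215  x^+=-6.3840  v^+=-3.6540  a^+=-0.7161
step 7: x_pred=-11.6935  r=12.9935  x^+=-4.4301  v^+=-1.5056  a^+=1.0798
step 8: x_pred=-5.4739  r=11.0039  x^+=0.6773  v^+=2.4890  a^+=2.6007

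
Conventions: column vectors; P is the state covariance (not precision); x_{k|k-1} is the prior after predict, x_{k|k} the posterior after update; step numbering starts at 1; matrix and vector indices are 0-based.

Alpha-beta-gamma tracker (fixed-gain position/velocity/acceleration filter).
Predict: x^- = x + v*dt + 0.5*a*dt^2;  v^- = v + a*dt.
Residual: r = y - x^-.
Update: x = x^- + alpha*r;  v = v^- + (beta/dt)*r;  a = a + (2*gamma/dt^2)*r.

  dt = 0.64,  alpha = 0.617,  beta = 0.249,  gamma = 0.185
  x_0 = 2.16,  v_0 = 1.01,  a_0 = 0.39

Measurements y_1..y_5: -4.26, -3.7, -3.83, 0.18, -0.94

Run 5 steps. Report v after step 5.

v_post = 2.3267

step 1: x_pred=2.8863  r=-7.1463  x^+=-1.5230  v^+=-1.5207  a^+=-6.0654
step 2: x_pred=-3.7384  r=0.0384  x^+=-3.7147  v^+=-5.3876  a^+=-6.0306
step 3: x_pred=-8.3979  r=4.5679  x^+=-5.5795  v^+=-7.4700  a^+=-1.9044
step 4: x_pred=-10.7503  r=10.9303  x^+=-4.0063  v^+=-4.4363  a^+=7.9692
step 5: x_pred=-5.2134  r=4.2734  x^+=-2.5767  v^+=2.3267  a^+=11.8295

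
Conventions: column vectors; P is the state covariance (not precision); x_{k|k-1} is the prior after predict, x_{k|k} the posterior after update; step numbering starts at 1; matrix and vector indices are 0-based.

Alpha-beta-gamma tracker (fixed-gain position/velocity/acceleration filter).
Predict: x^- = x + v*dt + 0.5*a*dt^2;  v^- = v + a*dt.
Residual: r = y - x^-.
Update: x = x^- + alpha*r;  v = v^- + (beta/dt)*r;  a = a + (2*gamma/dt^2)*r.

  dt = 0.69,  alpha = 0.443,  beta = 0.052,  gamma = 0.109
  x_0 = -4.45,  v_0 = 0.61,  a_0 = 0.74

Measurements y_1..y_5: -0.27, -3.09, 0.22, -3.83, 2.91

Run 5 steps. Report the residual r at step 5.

step 1: x_pred=-3.8529  r=3.5829  x^+=-2.2657  v^+=1.3906  a^+=2.3806
step 2: x_pred=-0.7395  r=-2.3505  x^+=-1.7808  v^+=2.8561  a^+=1.3043
step 3: x_pred=0.5004  r=-0.2804  x^+=0.3762  v^+=3.7349  a^+=1.1759
step 4: x_pred=3.2332  r=-7.0632  x^+=0.1042  v^+=4.0140  a^+=-2.0583
step 5: x_pred=2.3839  r=0.5261  x^+=2.6170  v^+=2.6334  a^+=-1.8174

resid = 0.5261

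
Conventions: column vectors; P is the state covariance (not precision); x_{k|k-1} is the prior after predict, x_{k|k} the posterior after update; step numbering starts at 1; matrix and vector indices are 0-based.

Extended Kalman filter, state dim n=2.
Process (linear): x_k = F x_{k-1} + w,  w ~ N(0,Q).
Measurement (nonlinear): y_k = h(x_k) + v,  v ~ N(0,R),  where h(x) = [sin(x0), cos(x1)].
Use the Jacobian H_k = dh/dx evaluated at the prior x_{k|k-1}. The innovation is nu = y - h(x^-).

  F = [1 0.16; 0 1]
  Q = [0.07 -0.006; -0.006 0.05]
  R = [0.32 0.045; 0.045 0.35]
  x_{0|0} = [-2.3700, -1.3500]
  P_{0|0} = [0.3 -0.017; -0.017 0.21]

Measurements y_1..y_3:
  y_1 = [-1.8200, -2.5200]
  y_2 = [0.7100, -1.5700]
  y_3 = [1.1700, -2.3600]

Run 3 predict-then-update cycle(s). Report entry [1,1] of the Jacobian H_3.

step 1: x^-=[-2.5860, -1.3500]  P^-=[0.3699 0.0106; 0.0106 0.2600]  H_jac=[-0.8496 0.0000; 0.0000 0.9757]  S=[0.5870 0.0362; 0.0362 0.5975]  K=[-0.5385 0.0499; -0.0417 0.4271]  nu=[-1.2926, -2.7390]  x^+=[-2.0268, -2.4659]  P^+=[0.2002 -0.0069; -0.0069 0.1513]
step 2: x^-=[-2.4213, -2.4659]  P^-=[0.2718 0.0113; 0.0113 0.2013]  H_jac=[-0.7516 0.0000; 0.0000 0.6254]  S=[0.4736 0.0397; 0.0397 0.4287]  K=[-0.4362 0.0568; -0.0429 0.2976]  nu=[1.3696, -0.7897]  x^+=[-3.0636, -2.7596]  P^+=[0.1823 0.0004; 0.0004 0.1635]
step 3: x^-=[-3.5052, -2.7596]  P^-=[0.2566 0.0206; 0.0206 0.2135]  H_jac=[-0.9346 0.0000; 0.0000 0.3728]  S=[0.5442 0.0378; 0.0378 0.3797]  K=[-0.4453 0.0646; -0.0503 0.2146]  nu=[0.8144, -1.4321]  x^+=[-3.9603, -3.1078]  P^+=[0.1493 0.0069; 0.0069 0.1954]

H_jac[1,1] = 0.3728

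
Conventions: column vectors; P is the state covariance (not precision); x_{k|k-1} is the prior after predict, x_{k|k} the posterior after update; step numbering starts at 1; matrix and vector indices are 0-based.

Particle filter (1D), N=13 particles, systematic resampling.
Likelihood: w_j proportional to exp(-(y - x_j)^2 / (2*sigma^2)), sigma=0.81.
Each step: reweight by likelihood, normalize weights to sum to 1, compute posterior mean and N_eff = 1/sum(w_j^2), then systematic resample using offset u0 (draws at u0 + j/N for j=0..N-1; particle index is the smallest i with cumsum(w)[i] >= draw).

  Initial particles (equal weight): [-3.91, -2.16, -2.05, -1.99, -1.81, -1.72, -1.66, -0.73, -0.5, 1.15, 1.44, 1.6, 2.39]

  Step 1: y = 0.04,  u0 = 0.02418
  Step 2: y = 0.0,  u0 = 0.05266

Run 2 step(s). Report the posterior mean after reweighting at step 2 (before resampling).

post_mean = -0.3100

step 1: w=[0.0000, 0.0096, 0.0137, 0.0166, 0.0283, 0.0362, 0.0424, 0.2441, 0.3072, 0.1500, 0.0861, 0.0600, 0.0057]  mean=-0.1913  Neff=5.2088  idx=[3, 5, 7, 7, 7, 8, 8, 8, 8, 9, 9, 10, 11]
step 2: w=[0.0075, 0.0161, 0.1019, 0.1019, 0.1019, 0.1264, 0.1264, 0.1264, 0.1264, 0.0558, 0.0558, 0.0315, 0.0217]  mean=-0.3100  Neff=9.6964  idx=[2, 3, 3, 4, 5, 5, 6, 7, 7, 8, 8, 10, 11]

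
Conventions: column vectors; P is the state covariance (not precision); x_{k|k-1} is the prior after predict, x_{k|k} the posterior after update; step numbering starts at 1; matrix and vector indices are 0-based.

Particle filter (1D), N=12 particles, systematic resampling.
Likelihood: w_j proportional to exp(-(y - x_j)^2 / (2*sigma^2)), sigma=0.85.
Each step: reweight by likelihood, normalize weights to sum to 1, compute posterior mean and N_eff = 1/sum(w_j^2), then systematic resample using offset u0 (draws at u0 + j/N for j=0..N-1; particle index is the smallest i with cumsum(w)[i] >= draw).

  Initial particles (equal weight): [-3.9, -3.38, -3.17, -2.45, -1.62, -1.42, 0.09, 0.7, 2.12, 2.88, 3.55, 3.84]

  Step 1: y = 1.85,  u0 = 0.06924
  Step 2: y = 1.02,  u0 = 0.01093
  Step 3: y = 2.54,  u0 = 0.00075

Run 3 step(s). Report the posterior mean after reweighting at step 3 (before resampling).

step 1: w=[0.0000, 0.0000, 0.0000, 0.0000, 0.0001, 0.0003, 0.0545, 0.1863, 0.4424, 0.2233, 0.0630, 0.0300]  mean=2.0547  Neff=3.4703  idx=[7, 7, 7, 8, 8, 8, 8, 8, 9, 9, 9, 11]
step 2: w=[0.1779, 0.1779, 0.1779, 0.0827, 0.0827, 0.0827, 0.0827, 0.0827, 0.0174, 0.0174, 0.0174, 0.0008]  mean=1.4032  Neff=7.6919  idx=[0, 0, 0, 1, 1, 2, 2, 3, 4, 5, 6, 7]
step 3: w=[0.0188, 0.0188, 0.0188, 0.0188, 0.0188, 0.0188, 0.0188, 0.1736, 0.1736, 0.1736, 0.1736, 0.1736]  mean=1.9327  Neff=6.5270  idx=[0, 4, 7, 7, 8, 8, 9, 9, 10, 10, 11, 11]

post_mean = 1.9327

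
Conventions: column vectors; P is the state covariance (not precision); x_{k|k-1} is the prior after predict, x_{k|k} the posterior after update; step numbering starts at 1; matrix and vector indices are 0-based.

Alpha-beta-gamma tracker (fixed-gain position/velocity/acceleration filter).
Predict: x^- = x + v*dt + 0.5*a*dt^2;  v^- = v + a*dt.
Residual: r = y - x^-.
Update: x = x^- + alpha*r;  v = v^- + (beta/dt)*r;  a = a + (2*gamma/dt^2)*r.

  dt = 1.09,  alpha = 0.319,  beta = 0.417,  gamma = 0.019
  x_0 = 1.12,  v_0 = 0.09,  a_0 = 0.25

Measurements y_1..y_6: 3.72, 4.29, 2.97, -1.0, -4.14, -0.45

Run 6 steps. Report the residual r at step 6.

resid = 3.7432

step 1: x_pred=1.3666  r=2.3534  x^+=2.1173  v^+=1.2628  a^+=0.3253
step 2: x_pred=3.6871  r=0.6029  x^+=3.8794  v^+=1.8480  a^+=0.3446
step 3: x_pred=6.0984  r=-3.1284  x^+=5.1005  v^+=1.0268  a^+=0.2445
step 4: x_pred=6.3649  r=-7.3649  x^+=4.0155  v^+=-1.5243  a^+=0.0089
step 5: x_pred=2.3593  r=-6.4993  x^+=0.2860  v^+=-4.0010  a^+=-0.1989
step 6: x_pred=-4.1932  r=3.7432  x^+=-2.9992  v^+=-2.7858  a^+=-0.0792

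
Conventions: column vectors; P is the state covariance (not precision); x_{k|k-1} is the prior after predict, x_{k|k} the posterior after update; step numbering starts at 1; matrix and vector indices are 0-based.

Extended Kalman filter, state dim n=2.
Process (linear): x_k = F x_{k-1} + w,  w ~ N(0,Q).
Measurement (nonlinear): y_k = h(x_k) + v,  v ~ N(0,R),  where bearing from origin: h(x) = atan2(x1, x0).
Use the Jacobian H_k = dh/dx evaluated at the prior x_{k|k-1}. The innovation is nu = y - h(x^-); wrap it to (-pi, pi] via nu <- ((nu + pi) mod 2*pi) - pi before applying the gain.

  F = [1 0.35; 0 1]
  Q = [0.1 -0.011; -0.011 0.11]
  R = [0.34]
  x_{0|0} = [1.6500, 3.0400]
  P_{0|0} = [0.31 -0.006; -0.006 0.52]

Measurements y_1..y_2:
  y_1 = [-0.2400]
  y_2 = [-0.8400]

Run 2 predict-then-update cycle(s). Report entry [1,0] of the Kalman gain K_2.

step 1: x^-=[2.7140, 3.0400]  P^-=[0.4695 0.1650; 0.1650 0.6300]  H_jac=[-0.1831 0.1634]  S=[0.3627]  K=[-0.1626; 0.2006]  nu=[-1.0820]  x^+=[2.8899, 2.8230]  P^+=[0.4599 0.1768; 0.1768 0.6154]
step 2: x^-=[3.8780, 2.8230]  P^-=[0.7591 0.3812; 0.3812 0.7254]  H_jac=[-0.1227 0.1686]  S=[0.3563]  K=[-0.0811; 0.2119]  nu=[-1.4692]  x^+=[3.9971, 2.5116]  P^+=[0.7567 0.3873; 0.3873 0.7094]

K[1,0] = 0.2119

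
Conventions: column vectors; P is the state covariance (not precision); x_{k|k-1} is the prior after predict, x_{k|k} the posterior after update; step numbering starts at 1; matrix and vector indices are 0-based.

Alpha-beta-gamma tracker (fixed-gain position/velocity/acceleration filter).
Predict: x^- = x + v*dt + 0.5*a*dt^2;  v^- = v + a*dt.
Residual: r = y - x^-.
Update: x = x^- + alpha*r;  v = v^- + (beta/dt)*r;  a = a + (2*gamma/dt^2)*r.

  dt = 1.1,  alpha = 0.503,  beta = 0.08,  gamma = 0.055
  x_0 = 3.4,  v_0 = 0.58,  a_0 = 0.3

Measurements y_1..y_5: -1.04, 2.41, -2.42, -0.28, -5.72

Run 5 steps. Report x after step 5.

step 1: x_pred=4.2195  r=-5.2595  x^+=1.5740  v^+=0.5275  a^+=-0.1781
step 2: x_pred=2.0464  r=0.3636  x^+=2.2293  v^+=0.3580  a^+=-0.1451
step 3: x_pred=2.5353  r=-4.9553  x^+=0.0428  v^+=-0.1620  a^+=-0.5956
step 4: x_pred=-0.4957  r=0.2157  x^+=-0.3872  v^+=-0.8014  a^+=-0.5760
step 5: x_pred=-1.6172  r=-4.1028  x^+=-3.6809  v^+=-1.7334  a^+=-0.9489

x_post = -3.6809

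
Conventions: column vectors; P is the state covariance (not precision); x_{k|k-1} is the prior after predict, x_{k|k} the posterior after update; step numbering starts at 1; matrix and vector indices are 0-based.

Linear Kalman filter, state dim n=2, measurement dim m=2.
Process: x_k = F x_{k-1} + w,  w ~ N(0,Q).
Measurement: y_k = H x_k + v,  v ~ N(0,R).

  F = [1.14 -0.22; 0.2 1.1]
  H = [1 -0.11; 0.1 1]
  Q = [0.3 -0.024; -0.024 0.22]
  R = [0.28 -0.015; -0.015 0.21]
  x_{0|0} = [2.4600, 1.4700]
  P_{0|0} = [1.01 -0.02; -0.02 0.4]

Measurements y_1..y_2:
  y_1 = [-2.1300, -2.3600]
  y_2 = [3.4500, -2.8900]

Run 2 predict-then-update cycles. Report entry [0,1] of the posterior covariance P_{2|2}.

step 1: x^-=[2.4810, 2.1090]  P^-=[1.6420 0.0853; 0.0853 0.7356]  S=[1.9121 0.1526; 0.1526 0.9791]  K=[0.8440 0.1232; -0.0591 0.7692]  nu=[-4.3790, -4.7171]  x^+=[-1.7962, -1.2607]  P^+=[0.2334 -0.0101; -0.0101 0.1634]
step 2: x^-=[-1.7703, -1.7460]  P^-=[0.6162 -0.0226; -0.0226 0.4226]  S=[0.9063 -0.0222; -0.0222 0.6343]  K=[0.6848 0.0855; -0.0600 0.6607]  nu=[5.0282, -0.9669]  x^+=[1.5902, -2.6867]  P^+=[0.1892 -0.0112; -0.0112 0.1408]

P_post[0,1] = -0.0112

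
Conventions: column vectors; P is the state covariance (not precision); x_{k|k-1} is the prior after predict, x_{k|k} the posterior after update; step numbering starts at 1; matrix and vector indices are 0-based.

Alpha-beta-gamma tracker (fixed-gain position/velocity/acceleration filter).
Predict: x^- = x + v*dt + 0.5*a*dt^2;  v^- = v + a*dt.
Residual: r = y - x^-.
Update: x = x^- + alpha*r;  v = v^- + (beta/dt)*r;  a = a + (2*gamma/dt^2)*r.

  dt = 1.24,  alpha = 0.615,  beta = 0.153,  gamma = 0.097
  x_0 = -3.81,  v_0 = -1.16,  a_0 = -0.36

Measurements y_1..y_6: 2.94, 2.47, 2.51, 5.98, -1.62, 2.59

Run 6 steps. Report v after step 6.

v_post = 1.8371

step 1: x_pred=-5.5252  r=8.4652  x^+=-0.3191  v^+=-0.5619  a^+=0.7081
step 2: x_pred=-0.4715  r=2.9415  x^+=1.3375  v^+=0.6790  a^+=1.0792
step 3: x_pred=3.0092  r=-0.4992  x^+=2.7022  v^+=1.9556  a^+=1.0162
step 4: x_pred=5.9084  r=0.0716  x^+=5.9524  v^+=3.2245  a^+=1.0252
step 5: x_pred=10.7391  r=-12.3591  x^+=3.1382  v^+=2.9709  a^+=-0.5341
step 6: x_pred=6.4115  r=-3.8215  x^+=4.0613  v^+=1.8371  a^+=-1.0163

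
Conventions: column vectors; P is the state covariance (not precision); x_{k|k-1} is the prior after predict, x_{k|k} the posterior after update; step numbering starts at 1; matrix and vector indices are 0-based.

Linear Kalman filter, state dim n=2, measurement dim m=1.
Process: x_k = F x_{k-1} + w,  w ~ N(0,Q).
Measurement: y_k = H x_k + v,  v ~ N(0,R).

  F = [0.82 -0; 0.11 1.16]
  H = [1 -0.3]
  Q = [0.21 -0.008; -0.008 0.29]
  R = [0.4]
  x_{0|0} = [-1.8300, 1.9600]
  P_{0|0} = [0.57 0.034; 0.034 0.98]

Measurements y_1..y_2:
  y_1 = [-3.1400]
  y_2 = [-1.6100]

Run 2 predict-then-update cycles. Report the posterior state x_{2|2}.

step 1: x^-=[-1.5006, 2.0723]  P^-=[0.5933 0.0758; 0.0758 1.6243]  S=[1.0940]  K=[0.5215; -0.3762]  nu=[-1.0177]  x^+=[-2.0314, 2.4551]  P^+=[0.2957 0.2904; 0.2904 1.4695]
step 2: x^-=[-1.6657, 2.6245]  P^-=[0.4088 0.2949; 0.2949 2.3450]  S=[0.8430]  K=[0.3801; -0.4847]  nu=[0.8431]  x^+=[-1.3453, 2.2158]  P^+=[0.2871 0.4502; 0.4502 2.1469]

x_post = [-1.3453, 2.2158]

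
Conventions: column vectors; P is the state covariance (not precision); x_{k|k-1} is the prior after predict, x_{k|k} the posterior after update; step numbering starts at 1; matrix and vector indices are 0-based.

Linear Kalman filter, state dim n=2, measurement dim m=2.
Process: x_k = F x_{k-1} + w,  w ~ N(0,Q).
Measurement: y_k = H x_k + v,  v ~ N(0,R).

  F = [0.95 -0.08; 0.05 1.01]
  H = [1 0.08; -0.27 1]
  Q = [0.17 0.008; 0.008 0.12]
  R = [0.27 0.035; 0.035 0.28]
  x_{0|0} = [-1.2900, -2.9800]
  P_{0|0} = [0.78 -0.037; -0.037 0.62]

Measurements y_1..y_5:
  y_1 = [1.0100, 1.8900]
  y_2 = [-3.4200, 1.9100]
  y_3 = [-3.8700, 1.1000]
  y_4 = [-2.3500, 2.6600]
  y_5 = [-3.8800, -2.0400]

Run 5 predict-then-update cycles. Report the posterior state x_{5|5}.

x_post = [-3.0025, -0.8767]

step 1: x^-=[-0.9871, -3.0743]  P^-=[0.8835 -0.0404; -0.0404 0.7507]  S=[1.1519 -0.1830; -0.1830 1.1169]  K=[0.7439 -0.1279; 0.1288 0.7030]  nu=[2.2430, 4.6978]  x^+=[0.0809, 0.5169]  P^+=[0.1930 0.0423; 0.0423 0.2128]
step 2: x^-=[0.0355, 0.5261]  P^-=[0.3391 0.0404; 0.0404 0.3418]  S=[0.6178 0.0104; 0.0104 0.6247]  K=[0.5557 -0.0910; 0.1009 0.5280]  nu=[-3.4976, 1.3934]  x^+=[-2.0349, 0.9091]  P^+=[0.1442 0.0329; 0.0329 0.1603]
step 3: x^-=[-2.0059, 0.8164]  P^-=[0.2962 0.0333; 0.0333 0.2872]  S=[0.5734 0.0106; 0.0106 0.5708]  K=[0.5229 -0.0914; 0.0892 0.4857]  nu=[-1.9294, -0.2580]  x^+=[-2.9912, 0.5190]  P^+=[0.1356 0.0293; 0.0293 0.1470]
step 4: x^-=[-2.8832, 0.3746]  P^-=[0.2889 0.0306; 0.0306 0.2733]  S=[0.5655 0.0088; 0.0088 0.5578]  K=[0.5166 -0.0931; 0.0854 0.4738]  nu=[0.5032, 1.5069]  x^+=[-2.7636, 1.1315]  P^+=[0.1340 0.0282; 0.0282 0.1432]
step 5: x^-=[-2.7159, 1.0046]  P^-=[0.2875 0.0297; 0.0297 0.2693]  S=[0.5640 0.0080; 0.0080 0.5542]  K=[0.5154 -0.0939; 0.0842 0.4702]  nu=[-1.2444, -3.7779]  x^+=[-3.0025, -0.8767]  P^+=[0.1336 0.0278; 0.0278 0.1421]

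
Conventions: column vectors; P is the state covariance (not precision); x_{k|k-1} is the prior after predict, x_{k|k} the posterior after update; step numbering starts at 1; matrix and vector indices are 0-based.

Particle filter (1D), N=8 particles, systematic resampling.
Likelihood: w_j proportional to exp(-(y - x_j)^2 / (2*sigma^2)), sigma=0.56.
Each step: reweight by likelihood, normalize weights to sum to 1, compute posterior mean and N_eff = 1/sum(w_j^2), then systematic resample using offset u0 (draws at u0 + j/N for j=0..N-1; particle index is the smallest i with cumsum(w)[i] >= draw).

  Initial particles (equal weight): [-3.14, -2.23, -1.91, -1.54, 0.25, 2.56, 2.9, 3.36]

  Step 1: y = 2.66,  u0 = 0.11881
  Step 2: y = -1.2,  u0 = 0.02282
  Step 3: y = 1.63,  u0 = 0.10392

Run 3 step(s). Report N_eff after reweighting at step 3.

step 1: w=[0.0000, 0.0000, 0.0000, 0.0000, 0.0000, 0.4180, 0.3875, 0.1945]  mean=2.8472  Neff=2.7571  idx=[5, 5, 5, 6, 6, 6, 7, 7]
step 2: w=[0.3287, 0.3287, 0.3287, 0.0046, 0.0046, 0.0046, 0.0000, 0.0000]  mean=2.5647  Neff=3.0847  idx=[0, 0, 0, 1, 1, 1, 2, 2]
step 3: w=[0.1250, 0.1250, 0.1250, 0.1250, 0.1250, 0.1250, 0.1250, 0.1250]  mean=2.5600  Neff=8.0000  idx=[0, 1, 2, 3, 4, 5, 6, 7]

N_eff = 8.0000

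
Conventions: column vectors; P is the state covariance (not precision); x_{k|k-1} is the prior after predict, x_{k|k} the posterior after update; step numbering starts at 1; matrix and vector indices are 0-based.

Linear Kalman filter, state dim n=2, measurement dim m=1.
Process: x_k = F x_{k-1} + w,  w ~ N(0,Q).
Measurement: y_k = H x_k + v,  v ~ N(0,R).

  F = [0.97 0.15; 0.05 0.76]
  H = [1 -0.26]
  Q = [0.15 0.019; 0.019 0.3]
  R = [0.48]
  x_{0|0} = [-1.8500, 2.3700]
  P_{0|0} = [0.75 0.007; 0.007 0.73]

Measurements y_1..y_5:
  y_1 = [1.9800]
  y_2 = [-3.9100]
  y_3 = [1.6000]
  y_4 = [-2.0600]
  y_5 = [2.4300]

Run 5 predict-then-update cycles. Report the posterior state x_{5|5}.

x_post = [0.9436, 0.6917]

step 1: x^-=[-1.4390, 1.7087]  P^-=[0.8741 0.1438; 0.1438 0.7241]  S=[1.3283]  K=[0.6299; -0.0335]  nu=[3.8633]  x^+=[0.9946, 1.5794]  P^+=[0.3470 0.1718; 0.1718 0.7226]
step 2: x^-=[1.2017, 1.2501]  P^-=[0.5428 0.2461; 0.2461 0.7313]  S=[0.9442]  K=[0.5071; 0.0593]  nu=[-4.7867]  x^+=[-1.2255, 0.9661]  P^+=[0.3000 0.2177; 0.2177 0.7280]
step 3: x^-=[-1.0438, 0.6730]  P^-=[0.5120 0.2787; 0.2787 0.7378]  S=[0.8970]  K=[0.4900; 0.0969]  nu=[2.8188]  x^+=[0.3375, 0.9460]  P^+=[0.2966 0.2361; 0.2361 0.7294]
step 4: x^-=[0.4693, 0.7358]  P^-=[0.5142 0.2924; 0.2924 0.7400]  S=[0.8922]  K=[0.4911; 0.1121]  nu=[-2.3380]  x^+=[-0.6790, 0.4738]  P^+=[0.2990 0.2433; 0.2433 0.7288]
step 5: x^-=[-0.5875, 0.3262]  P^-=[0.5185 0.2977; 0.2977 0.7402]  S=[0.8937]  K=[0.4936; 0.1178]  nu=[3.1023]  x^+=[0.9436, 0.6917]  P^+=[0.3008 0.2458; 0.2458 0.7278]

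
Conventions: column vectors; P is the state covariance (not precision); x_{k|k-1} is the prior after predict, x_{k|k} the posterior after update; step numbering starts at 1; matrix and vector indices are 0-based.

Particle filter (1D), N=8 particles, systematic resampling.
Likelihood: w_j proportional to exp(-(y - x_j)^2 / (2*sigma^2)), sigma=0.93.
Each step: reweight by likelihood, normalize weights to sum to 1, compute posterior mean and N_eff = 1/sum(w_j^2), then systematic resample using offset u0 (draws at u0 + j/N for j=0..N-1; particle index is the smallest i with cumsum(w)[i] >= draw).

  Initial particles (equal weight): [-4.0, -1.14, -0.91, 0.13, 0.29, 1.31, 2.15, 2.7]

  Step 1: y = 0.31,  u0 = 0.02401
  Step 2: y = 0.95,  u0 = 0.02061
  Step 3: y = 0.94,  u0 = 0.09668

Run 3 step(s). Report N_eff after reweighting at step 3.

N_eff = 7.2612

step 1: w=[0.0000, 0.0862, 0.1230, 0.2853, 0.2906, 0.1631, 0.0411, 0.0107]  mean=0.2420  Neff=4.6118  idx=[1, 2, 3, 3, 4, 4, 4, 5]
step 2: w=[0.0166, 0.0280, 0.1403, 0.1403, 0.1609, 0.1609, 0.1609, 0.1920]  mean=0.3837  Neff=6.4517  idx=[1, 2, 3, 4, 5, 5, 6, 7]
step 3: w=[0.0249, 0.1230, 0.1230, 0.1408, 0.1408, 0.1408, 0.1408, 0.1660]  mean=0.3902  Neff=7.2612  idx=[1, 2, 3, 4, 5, 6, 7, 7]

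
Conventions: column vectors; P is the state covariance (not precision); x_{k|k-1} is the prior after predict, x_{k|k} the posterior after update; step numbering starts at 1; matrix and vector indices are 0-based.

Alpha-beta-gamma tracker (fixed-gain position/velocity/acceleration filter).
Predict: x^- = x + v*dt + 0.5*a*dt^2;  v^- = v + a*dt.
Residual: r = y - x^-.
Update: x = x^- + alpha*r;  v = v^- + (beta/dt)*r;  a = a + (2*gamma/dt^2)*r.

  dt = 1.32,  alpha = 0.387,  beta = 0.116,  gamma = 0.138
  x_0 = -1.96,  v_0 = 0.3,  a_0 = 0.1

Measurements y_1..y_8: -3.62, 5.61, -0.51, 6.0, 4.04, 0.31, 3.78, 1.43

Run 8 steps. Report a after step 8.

a_post = -2.8944

step 1: x_pred=-1.4769  r=-2.1431  x^+=-2.3063  v^+=0.2437  a^+=-0.2395
step 2: x_pred=-2.1933  r=7.8033  x^+=0.8266  v^+=0.6133  a^+=0.9966
step 3: x_pred=2.5044  r=-3.0144  x^+=1.3378  v^+=1.6639  a^+=0.5191
step 4: x_pred=3.9864  r=2.0136  x^+=4.7656  v^+=2.5260  a^+=0.8381
step 5: x_pred=8.8301  r=-4.7901  x^+=6.9764  v^+=3.2113  a^+=0.0793
step 6: x_pred=11.2844  r=-10.9744  x^+=7.0373  v^+=2.3516  a^+=-1.6591
step 7: x_pred=8.6960  r=-4.9160  x^+=6.7935  v^+=-0.2704  a^+=-2.4378
step 8: x_pred=4.3127  r=-2.8827  x^+=3.1971  v^+=-3.7416  a^+=-2.8944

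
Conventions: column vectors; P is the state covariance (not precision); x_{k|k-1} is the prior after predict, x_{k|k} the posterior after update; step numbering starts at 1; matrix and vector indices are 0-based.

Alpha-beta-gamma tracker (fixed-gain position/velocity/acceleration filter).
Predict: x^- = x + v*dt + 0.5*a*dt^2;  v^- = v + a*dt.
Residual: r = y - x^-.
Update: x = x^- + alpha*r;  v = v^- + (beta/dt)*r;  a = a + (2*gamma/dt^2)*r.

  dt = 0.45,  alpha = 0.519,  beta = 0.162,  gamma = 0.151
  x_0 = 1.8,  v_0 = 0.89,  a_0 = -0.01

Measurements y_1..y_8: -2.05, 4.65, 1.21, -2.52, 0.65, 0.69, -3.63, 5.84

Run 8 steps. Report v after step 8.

v_post = 1.3001

step 1: x_pred=2.1995  r=-4.2495  x^+=-0.0060  v^+=-0.6443  a^+=-6.3475
step 2: x_pred=-0.9386  r=5.5886  x^+=1.9619  v^+=-1.4888  a^+=1.9871
step 3: x_pred=1.4931  r=-0.2831  x^+=1.3462  v^+=-0.6965  a^+=1.5649
step 4: x_pred=1.1912  r=-3.7112  x^+=-0.7349  v^+=-1.3283  a^+=-3.9698
step 5: x_pred=-1.7346  r=2.3846  x^+=-0.4970  v^+=-2.2563  a^+=-0.4135
step 6: x_pred=-1.5542  r=2.2442  x^+=-0.3895  v^+=-1.6345  a^+=2.9334
step 7: x_pred=-0.8280  r=-2.8020  x^+=-2.2822  v^+=-1.3232  a^+=-1.2455
step 8: x_pred=-3.0038  r=8.8438  x^+=1.5862  v^+=1.3001  a^+=11.9437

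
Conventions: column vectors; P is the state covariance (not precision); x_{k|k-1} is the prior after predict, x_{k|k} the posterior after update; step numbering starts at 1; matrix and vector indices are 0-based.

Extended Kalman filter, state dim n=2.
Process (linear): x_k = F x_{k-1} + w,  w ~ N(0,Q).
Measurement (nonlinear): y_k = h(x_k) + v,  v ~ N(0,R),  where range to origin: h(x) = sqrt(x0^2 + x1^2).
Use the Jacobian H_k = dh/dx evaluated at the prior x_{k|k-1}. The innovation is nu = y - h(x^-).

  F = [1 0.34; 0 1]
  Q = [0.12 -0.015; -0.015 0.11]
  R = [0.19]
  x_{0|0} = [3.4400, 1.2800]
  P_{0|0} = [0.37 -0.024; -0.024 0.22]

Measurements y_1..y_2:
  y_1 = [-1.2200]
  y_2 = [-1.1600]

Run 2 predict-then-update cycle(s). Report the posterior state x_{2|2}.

step 1: x^-=[3.8752, 1.2800]  P^-=[0.4991 0.0358; 0.0358 0.3300]  H_jac=[0.9495 0.3136]  S=[0.6938]  K=[0.6993; 0.1982]  nu=[-5.3011]  x^+=[0.1683, 0.2294]  P^+=[0.1599 -0.0603; -0.0603 0.3028]
step 2: x^-=[0.2463, 0.2294]  P^-=[0.2738 0.0276; 0.0276 0.4128]  H_jac=[0.7317 0.6817]  S=[0.5559]  K=[0.3942; 0.5424]  nu=[-1.4966]  x^+=[-0.3437, -0.5824]  P^+=[0.1874 -0.0913; -0.0913 0.2492]

x_post = [-0.3437, -0.5824]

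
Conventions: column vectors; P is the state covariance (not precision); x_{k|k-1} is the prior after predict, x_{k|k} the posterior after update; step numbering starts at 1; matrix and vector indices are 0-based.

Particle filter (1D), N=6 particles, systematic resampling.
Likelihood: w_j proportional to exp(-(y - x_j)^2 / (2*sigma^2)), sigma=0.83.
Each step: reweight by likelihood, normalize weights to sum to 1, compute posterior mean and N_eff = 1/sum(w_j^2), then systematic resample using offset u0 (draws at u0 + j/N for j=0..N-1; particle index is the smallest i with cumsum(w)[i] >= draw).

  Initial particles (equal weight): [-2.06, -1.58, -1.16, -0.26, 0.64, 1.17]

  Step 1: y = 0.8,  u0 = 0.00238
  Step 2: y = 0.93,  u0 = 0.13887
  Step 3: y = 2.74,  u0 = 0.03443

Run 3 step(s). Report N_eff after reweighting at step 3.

N_eff = 4.3803

step 1: w=[0.0011, 0.0068, 0.0255, 0.1836, 0.4073, 0.3757]  mean=0.6099  Neff=2.9288  idx=[1, 3, 4, 4, 5, 5]
step 2: w=[0.0025, 0.0858, 0.2257, 0.2257, 0.2301, 0.2301]  mean=0.8012  Neff=4.6472  idx=[2, 2, 3, 4, 5, 5]
step 3: w=[0.0653, 0.0653, 0.0653, 0.2680, 0.2680, 0.2680]  mean=1.0661  Neff=4.3803  idx=[0, 3, 3, 4, 4, 5]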